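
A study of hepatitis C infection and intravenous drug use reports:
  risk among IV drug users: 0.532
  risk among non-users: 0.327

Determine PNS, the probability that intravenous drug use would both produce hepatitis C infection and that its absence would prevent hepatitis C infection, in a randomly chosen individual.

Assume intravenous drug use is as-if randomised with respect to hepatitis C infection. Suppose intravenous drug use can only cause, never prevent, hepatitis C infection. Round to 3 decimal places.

Let p₁ = 0.532, p₀ = 0.327.
Under exogeneity and monotonicity, PNS = p₁ − p₀.
PNS = 0.532 − 0.327 = 0.205

PNS ≈ 0.205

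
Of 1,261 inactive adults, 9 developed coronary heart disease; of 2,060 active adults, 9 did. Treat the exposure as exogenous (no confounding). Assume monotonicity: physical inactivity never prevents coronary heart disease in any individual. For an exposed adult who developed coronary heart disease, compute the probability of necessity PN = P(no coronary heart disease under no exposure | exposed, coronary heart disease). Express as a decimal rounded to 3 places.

PN ≈ 0.388

p₁ = P(outcome | exposed) = 9/1261 = 0.0071372
p₀ = P(outcome | unexposed) = 9/2060 = 0.0043689
Under exogeneity and monotonicity, PN = (p₁ − p₀) / p₁.
PN = (0.0071372 − 0.0043689) / 0.0071372 = 0.0027683 / 0.0071372 ≈ 0.3879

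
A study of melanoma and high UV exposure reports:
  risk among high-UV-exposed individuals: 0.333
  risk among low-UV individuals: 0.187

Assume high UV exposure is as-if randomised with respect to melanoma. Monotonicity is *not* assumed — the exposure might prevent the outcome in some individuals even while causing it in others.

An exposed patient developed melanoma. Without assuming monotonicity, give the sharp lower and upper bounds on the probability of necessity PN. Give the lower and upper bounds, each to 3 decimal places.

0.438 ≤ PN ≤ 1.000

Let p₁ = 0.333, p₀ = 0.187.
Under exogeneity alone the bounds on PN are max{0,(p₁−p₀)/p₁} ≤ PN ≤ min{1,(1−p₀)/p₁}.
  lower = (p₁ − p₀)/p₁ = 0.146 / 0.333 ≈ 0.4384
  upper = min{1, (1 − p₀)/p₁} = 0.813 / 0.333 ≈ 2.4414 → capped at 1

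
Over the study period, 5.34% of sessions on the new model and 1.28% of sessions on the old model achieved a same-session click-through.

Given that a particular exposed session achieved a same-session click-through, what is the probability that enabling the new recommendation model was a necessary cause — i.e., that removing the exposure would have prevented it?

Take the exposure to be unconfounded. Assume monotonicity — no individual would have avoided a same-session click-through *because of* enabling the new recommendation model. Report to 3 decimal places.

PN ≈ 0.760

p₁ = 0.0534, p₀ = 0.0128.
Under exogeneity and monotonicity, PN = (p₁ − p₀) / p₁.
PN = (0.0534 − 0.0128) / 0.0534 = 0.0406 / 0.0534 ≈ 0.7603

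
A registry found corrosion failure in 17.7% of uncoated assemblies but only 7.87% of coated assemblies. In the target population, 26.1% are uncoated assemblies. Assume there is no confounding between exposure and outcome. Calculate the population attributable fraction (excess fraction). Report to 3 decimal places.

PAF ≈ 0.246

p₁ = 0.177, p₀ = 0.0787.
Overall risk P(Y=1) = π·p₁ + (1−π)·p₀ = 0.261×0.177 + 0.739×0.0787 = 0.10436.
Under exogeneity, PAF = [P(Y=1) − p₀] / P(Y=1).
PAF = (0.10436 − 0.0787) / 0.10436 ≈ 0.2459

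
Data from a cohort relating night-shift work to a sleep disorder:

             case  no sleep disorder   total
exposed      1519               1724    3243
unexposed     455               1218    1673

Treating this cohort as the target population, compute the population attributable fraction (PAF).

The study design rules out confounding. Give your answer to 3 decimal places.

p₁ = P(outcome | exposed) = 1519/3243 = 0.46839
p₀ = P(outcome | unexposed) = 455/1673 = 0.27197
Exposure prevalence π = 3243/4916 = 0.65968; overall risk P(Y=1) = 0.40155.
Under exogeneity, PAF = [P(Y=1) − p₀]/P(Y=1).
PAF = (0.40155 − 0.27197) / 0.40155 ≈ 0.3227

PAF ≈ 0.323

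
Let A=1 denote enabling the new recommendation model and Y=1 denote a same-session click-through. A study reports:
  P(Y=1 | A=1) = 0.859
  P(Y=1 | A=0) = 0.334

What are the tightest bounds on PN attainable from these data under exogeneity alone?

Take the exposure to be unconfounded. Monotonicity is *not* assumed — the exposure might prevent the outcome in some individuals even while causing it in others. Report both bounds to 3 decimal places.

0.611 ≤ PN ≤ 0.775

Let p₁ = 0.859, p₀ = 0.334.
Under exogeneity alone the bounds on PN are max{0,(p₁−p₀)/p₁} ≤ PN ≤ min{1,(1−p₀)/p₁}.
  lower = (p₁ − p₀)/p₁ = 0.525 / 0.859 ≈ 0.6112
  upper = min{1, (1 − p₀)/p₁} = 0.666 / 0.859 ≈ 0.7753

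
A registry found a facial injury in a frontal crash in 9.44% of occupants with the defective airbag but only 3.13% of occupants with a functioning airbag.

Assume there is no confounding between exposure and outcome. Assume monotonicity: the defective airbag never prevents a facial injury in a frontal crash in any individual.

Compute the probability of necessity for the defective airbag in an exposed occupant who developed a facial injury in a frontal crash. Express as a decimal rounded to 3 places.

PN ≈ 0.668

p₁ = 0.0944, p₀ = 0.0313.
Under exogeneity and monotonicity, PN = (p₁ − p₀) / p₁.
PN = (0.0944 − 0.0313) / 0.0944 = 0.0631 / 0.0944 ≈ 0.6684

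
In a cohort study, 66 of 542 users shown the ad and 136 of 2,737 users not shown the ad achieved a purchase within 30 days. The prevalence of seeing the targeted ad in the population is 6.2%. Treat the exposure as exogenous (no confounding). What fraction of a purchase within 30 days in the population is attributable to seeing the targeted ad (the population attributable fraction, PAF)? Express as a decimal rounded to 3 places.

PAF ≈ 0.083

p₁ = P(outcome | exposed) = 66/542 = 0.12177
p₀ = P(outcome | unexposed) = 136/2737 = 0.049689
Overall risk P(Y=1) = π·p₁ + (1−π)·p₀ = 0.062×0.12177 + 0.938×0.049689 = 0.054159.
Under exogeneity, PAF = [P(Y=1) − p₀] / P(Y=1).
PAF = (0.054159 − 0.049689) / 0.054159 ≈ 0.0825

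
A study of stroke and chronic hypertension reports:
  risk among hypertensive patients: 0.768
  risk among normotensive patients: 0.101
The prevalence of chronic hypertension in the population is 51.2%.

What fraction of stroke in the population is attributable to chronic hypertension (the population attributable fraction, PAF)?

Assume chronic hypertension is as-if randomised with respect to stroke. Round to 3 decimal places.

PAF ≈ 0.772

Let p₁ = 0.768, p₀ = 0.101.
Overall risk P(Y=1) = π·p₁ + (1−π)·p₀ = 0.512×0.768 + 0.488×0.101 = 0.4425.
Under exogeneity, PAF = [P(Y=1) − p₀] / P(Y=1).
PAF = (0.4425 − 0.101) / 0.4425 ≈ 0.7718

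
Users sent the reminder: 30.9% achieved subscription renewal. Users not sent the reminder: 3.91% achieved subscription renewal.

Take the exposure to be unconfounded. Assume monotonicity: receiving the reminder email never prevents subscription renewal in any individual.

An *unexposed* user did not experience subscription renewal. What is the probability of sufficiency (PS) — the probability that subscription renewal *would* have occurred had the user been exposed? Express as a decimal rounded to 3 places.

PS ≈ 0.281

p₁ = 0.309, p₀ = 0.0391.
Under exogeneity and monotonicity, PS = (p₁ − p₀) / (1 − p₀).
PS = (0.309 − 0.0391) / (1 − 0.0391) = 0.2699 / 0.9609 ≈ 0.2809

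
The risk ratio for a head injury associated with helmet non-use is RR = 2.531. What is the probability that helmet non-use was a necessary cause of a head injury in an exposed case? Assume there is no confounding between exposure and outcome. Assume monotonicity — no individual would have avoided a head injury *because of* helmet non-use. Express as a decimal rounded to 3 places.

PN ≈ 0.605

Under exogeneity and monotonicity, PN = (RR − 1) / RR = 1 − 1/RR.
PN = (2.531 − 1) / 2.531 = 1.531 / 2.531 ≈ 0.6049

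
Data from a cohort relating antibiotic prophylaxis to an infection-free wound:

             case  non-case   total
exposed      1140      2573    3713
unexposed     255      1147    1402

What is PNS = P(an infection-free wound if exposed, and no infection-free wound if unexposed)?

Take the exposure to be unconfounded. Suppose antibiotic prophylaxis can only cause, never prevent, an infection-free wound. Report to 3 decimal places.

p₁ = P(outcome | exposed) = 1140/3713 = 0.30703
p₀ = P(outcome | unexposed) = 255/1402 = 0.18188
Under exogeneity and monotonicity, PNS = p₁ − p₀.
PNS = 0.30703 − 0.18188 = 0.12515

PNS ≈ 0.125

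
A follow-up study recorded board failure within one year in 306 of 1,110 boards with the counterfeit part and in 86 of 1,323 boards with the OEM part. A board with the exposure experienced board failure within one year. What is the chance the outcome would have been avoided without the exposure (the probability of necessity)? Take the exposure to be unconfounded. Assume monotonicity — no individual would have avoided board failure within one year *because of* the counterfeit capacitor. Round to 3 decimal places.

PN ≈ 0.764

p₁ = P(outcome | exposed) = 306/1110 = 0.27568
p₀ = P(outcome | unexposed) = 86/1323 = 0.065004
Under exogeneity and monotonicity, PN = (p₁ − p₀) / p₁.
PN = (0.27568 − 0.065004) / 0.27568 = 0.21067 / 0.27568 ≈ 0.7642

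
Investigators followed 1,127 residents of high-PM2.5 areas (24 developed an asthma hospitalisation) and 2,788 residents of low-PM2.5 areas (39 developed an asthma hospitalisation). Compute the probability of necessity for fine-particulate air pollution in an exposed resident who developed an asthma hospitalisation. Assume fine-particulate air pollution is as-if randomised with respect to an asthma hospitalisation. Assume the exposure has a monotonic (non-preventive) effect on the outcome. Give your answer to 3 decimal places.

PN ≈ 0.343

p₁ = P(outcome | exposed) = 24/1127 = 0.021295
p₀ = P(outcome | unexposed) = 39/2788 = 0.013989
Under exogeneity and monotonicity, PN = (p₁ − p₀) / p₁.
PN = (0.021295 − 0.013989) / 0.021295 = 0.007307 / 0.021295 ≈ 0.3431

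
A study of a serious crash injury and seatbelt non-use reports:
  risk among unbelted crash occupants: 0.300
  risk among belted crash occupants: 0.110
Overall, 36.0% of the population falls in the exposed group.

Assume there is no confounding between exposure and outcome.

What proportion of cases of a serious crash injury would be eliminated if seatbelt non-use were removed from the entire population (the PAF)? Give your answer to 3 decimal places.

PAF ≈ 0.383

Let p₁ = 0.3, p₀ = 0.11.
Overall risk P(Y=1) = π·p₁ + (1−π)·p₀ = 0.36×0.3 + 0.64×0.11 = 0.1784.
Under exogeneity, PAF = [P(Y=1) − p₀] / P(Y=1).
PAF = (0.1784 − 0.11) / 0.1784 ≈ 0.3834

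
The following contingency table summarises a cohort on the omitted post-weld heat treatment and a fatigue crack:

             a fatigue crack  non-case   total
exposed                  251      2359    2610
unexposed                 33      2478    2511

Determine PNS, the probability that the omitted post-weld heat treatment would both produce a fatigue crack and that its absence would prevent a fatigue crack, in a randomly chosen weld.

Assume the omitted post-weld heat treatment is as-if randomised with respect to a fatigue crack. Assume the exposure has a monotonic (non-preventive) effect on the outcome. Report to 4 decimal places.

PNS ≈ 0.0830

p₁ = P(outcome | exposed) = 251/2610 = 0.096169
p₀ = P(outcome | unexposed) = 33/2511 = 0.013142
Under exogeneity and monotonicity, PNS = p₁ − p₀.
PNS = 0.096169 − 0.013142 = 0.083026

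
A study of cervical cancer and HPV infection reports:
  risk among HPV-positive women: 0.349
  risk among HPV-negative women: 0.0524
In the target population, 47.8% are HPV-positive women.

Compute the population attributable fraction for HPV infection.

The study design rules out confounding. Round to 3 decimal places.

PAF ≈ 0.730

Let p₁ = 0.349, p₀ = 0.0524.
Overall risk P(Y=1) = π·p₁ + (1−π)·p₀ = 0.478×0.349 + 0.522×0.0524 = 0.19417.
Under exogeneity, PAF = [P(Y=1) − p₀] / P(Y=1).
PAF = (0.19417 − 0.0524) / 0.19417 ≈ 0.7301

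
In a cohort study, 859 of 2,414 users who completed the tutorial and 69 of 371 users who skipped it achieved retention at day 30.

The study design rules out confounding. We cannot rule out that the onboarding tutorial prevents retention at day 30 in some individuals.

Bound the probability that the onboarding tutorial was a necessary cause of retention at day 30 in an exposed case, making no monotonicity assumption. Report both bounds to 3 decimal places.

p₁ = P(outcome | exposed) = 859/2414 = 0.35584
p₀ = P(outcome | unexposed) = 69/371 = 0.18598
Under exogeneity alone the bounds on PN are max{0,(p₁−p₀)/p₁} ≤ PN ≤ min{1,(1−p₀)/p₁}.
  lower = (p₁ − p₀)/p₁ = 0.16986 / 0.35584 ≈ 0.4773
  upper = min{1, (1 − p₀)/p₁} = 0.81402 / 0.35584 ≈ 2.2876 → capped at 1

0.477 ≤ PN ≤ 1.000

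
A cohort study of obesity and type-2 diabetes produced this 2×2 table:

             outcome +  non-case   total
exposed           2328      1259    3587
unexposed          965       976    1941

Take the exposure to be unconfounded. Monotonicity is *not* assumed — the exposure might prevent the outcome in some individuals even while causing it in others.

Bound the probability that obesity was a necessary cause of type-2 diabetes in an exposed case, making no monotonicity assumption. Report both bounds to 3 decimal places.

p₁ = P(outcome | exposed) = 2328/3587 = 0.64901
p₀ = P(outcome | unexposed) = 965/1941 = 0.49717
Under exogeneity alone the bounds on PN are max{0,(p₁−p₀)/p₁} ≤ PN ≤ min{1,(1−p₀)/p₁}.
  lower = (p₁ − p₀)/p₁ = 0.15184 / 0.64901 ≈ 0.2340
  upper = min{1, (1 − p₀)/p₁} = 0.50283 / 0.64901 ≈ 0.7748

0.234 ≤ PN ≤ 0.775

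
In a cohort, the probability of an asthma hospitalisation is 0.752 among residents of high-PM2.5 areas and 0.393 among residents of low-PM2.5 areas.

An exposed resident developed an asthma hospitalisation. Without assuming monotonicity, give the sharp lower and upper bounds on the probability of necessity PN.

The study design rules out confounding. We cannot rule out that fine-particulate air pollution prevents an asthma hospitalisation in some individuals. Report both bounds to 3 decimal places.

0.477 ≤ PN ≤ 0.807

Let p₁ = 0.752, p₀ = 0.393.
Under exogeneity alone the bounds on PN are max{0,(p₁−p₀)/p₁} ≤ PN ≤ min{1,(1−p₀)/p₁}.
  lower = (p₁ − p₀)/p₁ = 0.359 / 0.752 ≈ 0.4774
  upper = min{1, (1 − p₀)/p₁} = 0.607 / 0.752 ≈ 0.8072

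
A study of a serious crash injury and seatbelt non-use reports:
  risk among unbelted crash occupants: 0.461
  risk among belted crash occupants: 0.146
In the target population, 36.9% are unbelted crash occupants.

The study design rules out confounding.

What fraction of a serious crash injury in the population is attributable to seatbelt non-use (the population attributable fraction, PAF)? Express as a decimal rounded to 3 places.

PAF ≈ 0.443

Let p₁ = 0.461, p₀ = 0.146.
Overall risk P(Y=1) = π·p₁ + (1−π)·p₀ = 0.369×0.461 + 0.631×0.146 = 0.26223.
Under exogeneity, PAF = [P(Y=1) − p₀] / P(Y=1).
PAF = (0.26223 − 0.146) / 0.26223 ≈ 0.4432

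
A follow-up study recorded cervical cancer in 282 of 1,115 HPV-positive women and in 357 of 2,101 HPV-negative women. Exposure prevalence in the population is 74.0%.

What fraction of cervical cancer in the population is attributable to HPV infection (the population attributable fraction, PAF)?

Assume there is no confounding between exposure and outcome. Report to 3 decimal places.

PAF ≈ 0.265

p₁ = P(outcome | exposed) = 282/1115 = 0.25291
p₀ = P(outcome | unexposed) = 357/2101 = 0.16992
Overall risk P(Y=1) = π·p₁ + (1−π)·p₀ = 0.74×0.25291 + 0.26×0.16992 = 0.23134.
Under exogeneity, PAF = [P(Y=1) − p₀] / P(Y=1).
PAF = (0.23134 − 0.16992) / 0.23134 ≈ 0.2655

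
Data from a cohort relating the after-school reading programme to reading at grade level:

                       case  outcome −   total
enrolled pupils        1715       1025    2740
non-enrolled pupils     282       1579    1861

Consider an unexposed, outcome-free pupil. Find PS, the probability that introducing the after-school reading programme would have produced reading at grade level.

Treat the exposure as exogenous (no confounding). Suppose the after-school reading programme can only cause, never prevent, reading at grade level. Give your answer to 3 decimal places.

PS ≈ 0.559

p₁ = P(outcome | exposed) = 1715/2740 = 0.62591
p₀ = P(outcome | unexposed) = 282/1861 = 0.15153
Under exogeneity and monotonicity, PS = (p₁ − p₀)/(1 − p₀).
PS = (0.62591 − 0.15153) / 0.84847 ≈ 0.5591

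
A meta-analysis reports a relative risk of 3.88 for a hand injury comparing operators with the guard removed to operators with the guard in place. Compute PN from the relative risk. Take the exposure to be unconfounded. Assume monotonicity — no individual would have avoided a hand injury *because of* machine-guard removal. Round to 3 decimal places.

Under exogeneity and monotonicity, PN = (RR − 1) / RR = 1 − 1/RR.
PN = (3.88 − 1) / 3.88 = 2.88 / 3.88 ≈ 0.7423

PN ≈ 0.742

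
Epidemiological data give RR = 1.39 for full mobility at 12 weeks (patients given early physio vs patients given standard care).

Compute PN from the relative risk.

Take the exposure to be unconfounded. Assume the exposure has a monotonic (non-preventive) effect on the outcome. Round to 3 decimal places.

PN ≈ 0.281

Under exogeneity and monotonicity, PN = (RR − 1) / RR = 1 − 1/RR.
PN = (1.39 − 1) / 1.39 = 0.39 / 1.39 ≈ 0.2806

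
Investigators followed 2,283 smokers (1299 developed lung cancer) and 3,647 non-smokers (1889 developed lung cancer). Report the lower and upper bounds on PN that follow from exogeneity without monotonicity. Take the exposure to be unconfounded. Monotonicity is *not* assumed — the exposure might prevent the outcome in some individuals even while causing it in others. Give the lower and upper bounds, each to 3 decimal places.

0.090 ≤ PN ≤ 0.847

p₁ = P(outcome | exposed) = 1299/2283 = 0.56899
p₀ = P(outcome | unexposed) = 1889/3647 = 0.51796
Under exogeneity alone the bounds on PN are max{0,(p₁−p₀)/p₁} ≤ PN ≤ min{1,(1−p₀)/p₁}.
  lower = (p₁ − p₀)/p₁ = 0.051028 / 0.56899 ≈ 0.0897
  upper = min{1, (1 − p₀)/p₁} = 0.48204 / 0.56899 ≈ 0.8472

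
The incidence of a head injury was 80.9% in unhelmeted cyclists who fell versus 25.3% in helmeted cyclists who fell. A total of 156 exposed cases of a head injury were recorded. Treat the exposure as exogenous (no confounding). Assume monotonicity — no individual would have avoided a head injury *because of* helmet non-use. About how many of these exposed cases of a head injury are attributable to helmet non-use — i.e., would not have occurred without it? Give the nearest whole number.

about 107 cases

p₁ = 0.809, p₀ = 0.253.
PN = (p₁ − p₀)/p₁ = (0.809 − 0.253) / 0.809 ≈ 0.68727.
Attributable cases ≈ PN × (exposed cases) = 0.68727 × 156 ≈ 107.21.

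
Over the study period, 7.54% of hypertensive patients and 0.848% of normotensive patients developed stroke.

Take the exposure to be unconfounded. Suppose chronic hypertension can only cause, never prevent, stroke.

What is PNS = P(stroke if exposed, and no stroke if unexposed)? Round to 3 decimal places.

p₁ = 0.0754, p₀ = 0.00848.
Under exogeneity and monotonicity, PNS = p₁ − p₀.
PNS = 0.0754 − 0.00848 = 0.06692

PNS ≈ 0.067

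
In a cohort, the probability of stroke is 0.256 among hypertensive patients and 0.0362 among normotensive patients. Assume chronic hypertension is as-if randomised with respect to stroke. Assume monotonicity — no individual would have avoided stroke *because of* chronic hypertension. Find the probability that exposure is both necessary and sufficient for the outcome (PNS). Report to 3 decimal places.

PNS ≈ 0.220

Let p₁ = 0.256, p₀ = 0.0362.
Under exogeneity and monotonicity, PNS = p₁ − p₀.
PNS = 0.256 − 0.0362 = 0.2198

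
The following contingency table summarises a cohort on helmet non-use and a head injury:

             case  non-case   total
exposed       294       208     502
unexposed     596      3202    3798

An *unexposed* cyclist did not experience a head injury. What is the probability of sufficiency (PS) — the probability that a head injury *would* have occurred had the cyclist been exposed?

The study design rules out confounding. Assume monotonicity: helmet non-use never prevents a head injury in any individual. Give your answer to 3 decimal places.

p₁ = P(outcome | exposed) = 294/502 = 0.58566
p₀ = P(outcome | unexposed) = 596/3798 = 0.15692
Under exogeneity and monotonicity, PS = (p₁ − p₀)/(1 − p₀).
PS = (0.58566 − 0.15692) / 0.84308 ≈ 0.5085

PS ≈ 0.509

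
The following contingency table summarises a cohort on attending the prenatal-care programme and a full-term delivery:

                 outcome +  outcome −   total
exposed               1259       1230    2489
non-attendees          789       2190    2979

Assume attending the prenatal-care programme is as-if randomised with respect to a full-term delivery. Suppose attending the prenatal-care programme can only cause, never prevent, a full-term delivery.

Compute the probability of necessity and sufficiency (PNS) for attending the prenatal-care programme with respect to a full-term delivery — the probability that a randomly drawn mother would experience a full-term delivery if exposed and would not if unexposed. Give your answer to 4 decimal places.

p₁ = P(outcome | exposed) = 1259/2489 = 0.50583
p₀ = P(outcome | unexposed) = 789/2979 = 0.26485
Under exogeneity and monotonicity, PNS = p₁ − p₀.
PNS = 0.50583 − 0.26485 = 0.24097

PNS ≈ 0.2410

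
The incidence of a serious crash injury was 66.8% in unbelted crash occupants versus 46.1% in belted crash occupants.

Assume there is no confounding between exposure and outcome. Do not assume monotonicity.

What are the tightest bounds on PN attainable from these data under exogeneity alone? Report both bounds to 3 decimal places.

p₁ = 0.668, p₀ = 0.461.
Under exogeneity alone the bounds on PN are max{0,(p₁−p₀)/p₁} ≤ PN ≤ min{1,(1−p₀)/p₁}.
  lower = (p₁ − p₀)/p₁ = 0.207 / 0.668 ≈ 0.3099
  upper = min{1, (1 − p₀)/p₁} = 0.539 / 0.668 ≈ 0.8069

0.310 ≤ PN ≤ 0.807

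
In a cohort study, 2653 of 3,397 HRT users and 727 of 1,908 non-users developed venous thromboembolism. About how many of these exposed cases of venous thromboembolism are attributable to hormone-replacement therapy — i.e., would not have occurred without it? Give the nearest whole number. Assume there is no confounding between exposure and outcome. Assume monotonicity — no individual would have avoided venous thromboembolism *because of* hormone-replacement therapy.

p₁ = P(outcome | exposed) = 2653/3397 = 0.78098
p₀ = P(outcome | unexposed) = 727/1908 = 0.38103
PN = (p₁ − p₀)/p₁ = (0.78098 − 0.38103) / 0.78098 ≈ 0.51212.
Attributable cases ≈ PN × (exposed cases) = 0.51212 × 2653 ≈ 1358.65.

about 1359 cases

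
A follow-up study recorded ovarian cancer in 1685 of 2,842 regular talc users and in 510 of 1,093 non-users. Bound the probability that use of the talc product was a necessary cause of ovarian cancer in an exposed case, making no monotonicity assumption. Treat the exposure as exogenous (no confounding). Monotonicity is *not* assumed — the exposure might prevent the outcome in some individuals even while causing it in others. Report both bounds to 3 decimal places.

0.213 ≤ PN ≤ 0.900

p₁ = P(outcome | exposed) = 1685/2842 = 0.59289
p₀ = P(outcome | unexposed) = 510/1093 = 0.46661
Under exogeneity alone the bounds on PN are max{0,(p₁−p₀)/p₁} ≤ PN ≤ min{1,(1−p₀)/p₁}.
  lower = (p₁ − p₀)/p₁ = 0.12629 / 0.59289 ≈ 0.2130
  upper = min{1, (1 − p₀)/p₁} = 0.53339 / 0.59289 ≈ 0.8996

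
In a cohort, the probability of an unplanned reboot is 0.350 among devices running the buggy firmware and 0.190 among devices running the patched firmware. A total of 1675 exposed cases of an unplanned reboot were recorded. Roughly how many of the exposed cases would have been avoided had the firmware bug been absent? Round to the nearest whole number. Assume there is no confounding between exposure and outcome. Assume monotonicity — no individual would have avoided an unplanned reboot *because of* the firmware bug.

Let p₁ = 0.35, p₀ = 0.19.
PN = (p₁ − p₀)/p₁ = (0.35 − 0.19) / 0.35 ≈ 0.45714.
Attributable cases ≈ PN × (exposed cases) = 0.45714 × 1675 ≈ 765.71.

about 766 cases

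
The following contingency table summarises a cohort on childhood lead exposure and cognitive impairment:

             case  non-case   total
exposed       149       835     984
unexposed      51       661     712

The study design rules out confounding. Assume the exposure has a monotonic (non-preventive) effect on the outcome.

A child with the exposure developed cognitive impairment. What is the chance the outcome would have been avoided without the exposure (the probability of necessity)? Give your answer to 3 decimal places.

PN ≈ 0.527

p₁ = P(outcome | exposed) = 149/984 = 0.15142
p₀ = P(outcome | unexposed) = 51/712 = 0.071629
Under exogeneity and monotonicity, PN = (p₁ − p₀) / p₁.
PN = (0.15142 − 0.071629) / 0.15142 = 0.079794 / 0.15142 ≈ 0.5270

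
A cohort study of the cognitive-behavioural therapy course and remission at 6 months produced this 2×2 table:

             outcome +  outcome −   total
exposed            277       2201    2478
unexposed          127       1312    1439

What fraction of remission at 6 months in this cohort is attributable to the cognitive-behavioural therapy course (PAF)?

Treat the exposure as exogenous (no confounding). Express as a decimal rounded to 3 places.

PAF ≈ 0.144

p₁ = P(outcome | exposed) = 277/2478 = 0.11178
p₀ = P(outcome | unexposed) = 127/1439 = 0.088256
Exposure prevalence π = 2478/3917 = 0.63263; overall risk P(Y=1) = 0.10314.
Under exogeneity, PAF = [P(Y=1) − p₀]/P(Y=1).
PAF = (0.10314 − 0.088256) / 0.10314 ≈ 0.1443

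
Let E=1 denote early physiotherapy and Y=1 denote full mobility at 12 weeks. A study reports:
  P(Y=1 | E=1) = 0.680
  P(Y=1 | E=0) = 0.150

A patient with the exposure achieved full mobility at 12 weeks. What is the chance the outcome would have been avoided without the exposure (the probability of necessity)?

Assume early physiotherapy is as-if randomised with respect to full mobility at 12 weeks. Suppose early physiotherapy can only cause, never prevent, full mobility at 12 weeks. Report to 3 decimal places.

PN ≈ 0.779

Let p₁ = 0.68, p₀ = 0.15.
Under exogeneity and monotonicity, PN = (p₁ − p₀) / p₁.
PN = (0.68 − 0.15) / 0.68 = 0.53 / 0.68 ≈ 0.7794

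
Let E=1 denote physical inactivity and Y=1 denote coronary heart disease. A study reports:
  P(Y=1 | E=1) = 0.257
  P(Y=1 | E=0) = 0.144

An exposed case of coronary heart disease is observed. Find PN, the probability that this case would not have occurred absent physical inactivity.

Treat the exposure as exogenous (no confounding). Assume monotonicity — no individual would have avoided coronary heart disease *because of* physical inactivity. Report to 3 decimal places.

PN ≈ 0.440

Let p₁ = 0.257, p₀ = 0.144.
Under exogeneity and monotonicity, PN = (p₁ − p₀) / p₁.
PN = (0.257 − 0.144) / 0.257 = 0.113 / 0.257 ≈ 0.4397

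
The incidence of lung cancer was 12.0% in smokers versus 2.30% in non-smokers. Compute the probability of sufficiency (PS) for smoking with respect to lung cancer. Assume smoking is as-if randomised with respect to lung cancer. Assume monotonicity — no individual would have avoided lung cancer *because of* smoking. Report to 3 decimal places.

p₁ = 0.12, p₀ = 0.023.
Under exogeneity and monotonicity, PS = (p₁ − p₀) / (1 − p₀).
PS = (0.12 − 0.023) / (1 − 0.023) = 0.097 / 0.977 ≈ 0.0993

PS ≈ 0.099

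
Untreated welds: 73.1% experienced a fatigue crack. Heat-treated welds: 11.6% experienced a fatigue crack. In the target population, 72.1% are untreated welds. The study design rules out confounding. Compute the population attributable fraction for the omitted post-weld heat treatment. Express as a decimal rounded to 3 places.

PAF ≈ 0.793

p₁ = 0.731, p₀ = 0.116.
Overall risk P(Y=1) = π·p₁ + (1−π)·p₀ = 0.721×0.731 + 0.279×0.116 = 0.55941.
Under exogeneity, PAF = [P(Y=1) − p₀] / P(Y=1).
PAF = (0.55941 − 0.116) / 0.55941 ≈ 0.7926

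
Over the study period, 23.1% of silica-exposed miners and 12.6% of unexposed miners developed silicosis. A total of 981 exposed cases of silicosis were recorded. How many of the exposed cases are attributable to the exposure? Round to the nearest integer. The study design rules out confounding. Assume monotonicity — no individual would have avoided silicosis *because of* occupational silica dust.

about 446 cases

p₁ = 0.231, p₀ = 0.126.
PN = (p₁ − p₀)/p₁ = (0.231 − 0.126) / 0.231 ≈ 0.45455.
Attributable cases ≈ PN × (exposed cases) = 0.45455 × 981 ≈ 445.91.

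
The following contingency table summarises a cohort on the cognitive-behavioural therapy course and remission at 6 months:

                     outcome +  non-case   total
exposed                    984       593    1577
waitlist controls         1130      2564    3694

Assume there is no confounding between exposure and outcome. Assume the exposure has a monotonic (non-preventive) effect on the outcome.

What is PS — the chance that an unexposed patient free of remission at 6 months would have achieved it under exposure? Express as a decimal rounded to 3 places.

p₁ = P(outcome | exposed) = 984/1577 = 0.62397
p₀ = P(outcome | unexposed) = 1130/3694 = 0.3059
Under exogeneity and monotonicity, PS = (p₁ − p₀) / (1 − p₀).
PS = (0.62397 − 0.3059) / (1 − 0.3059) = 0.31807 / 0.6941 ≈ 0.4582

PS ≈ 0.458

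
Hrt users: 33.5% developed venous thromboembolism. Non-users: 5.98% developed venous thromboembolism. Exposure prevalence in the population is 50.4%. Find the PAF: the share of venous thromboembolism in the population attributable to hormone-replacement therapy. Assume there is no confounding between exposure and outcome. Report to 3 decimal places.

p₁ = 0.335, p₀ = 0.0598.
Overall risk P(Y=1) = π·p₁ + (1−π)·p₀ = 0.504×0.335 + 0.496×0.0598 = 0.1985.
Under exogeneity, PAF = [P(Y=1) − p₀] / P(Y=1).
PAF = (0.1985 − 0.0598) / 0.1985 ≈ 0.6987

PAF ≈ 0.699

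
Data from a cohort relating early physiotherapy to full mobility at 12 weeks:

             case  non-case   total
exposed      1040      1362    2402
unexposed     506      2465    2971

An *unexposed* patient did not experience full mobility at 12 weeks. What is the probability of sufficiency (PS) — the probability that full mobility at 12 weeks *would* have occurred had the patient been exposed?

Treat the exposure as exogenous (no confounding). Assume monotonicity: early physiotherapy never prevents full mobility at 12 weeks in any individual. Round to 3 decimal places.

PS ≈ 0.317

p₁ = P(outcome | exposed) = 1040/2402 = 0.43297
p₀ = P(outcome | unexposed) = 506/2971 = 0.17031
Under exogeneity and monotonicity, PS = (p₁ − p₀) / (1 − p₀).
PS = (0.43297 − 0.17031) / (1 − 0.17031) = 0.26266 / 0.82969 ≈ 0.3166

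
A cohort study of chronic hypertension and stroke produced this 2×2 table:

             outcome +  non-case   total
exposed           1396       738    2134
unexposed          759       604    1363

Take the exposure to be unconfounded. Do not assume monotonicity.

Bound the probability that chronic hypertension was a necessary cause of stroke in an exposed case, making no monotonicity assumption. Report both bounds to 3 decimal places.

p₁ = P(outcome | exposed) = 1396/2134 = 0.65417
p₀ = P(outcome | unexposed) = 759/1363 = 0.55686
Under exogeneity alone the bounds on PN are max{0,(p₁−p₀)/p₁} ≤ PN ≤ min{1,(1−p₀)/p₁}.
  lower = (p₁ − p₀)/p₁ = 0.097311 / 0.65417 ≈ 0.1488
  upper = min{1, (1 − p₀)/p₁} = 0.44314 / 0.65417 ≈ 0.6774

0.149 ≤ PN ≤ 0.677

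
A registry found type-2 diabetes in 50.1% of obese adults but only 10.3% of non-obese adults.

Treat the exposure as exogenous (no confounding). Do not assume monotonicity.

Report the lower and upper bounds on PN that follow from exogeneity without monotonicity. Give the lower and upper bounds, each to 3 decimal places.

p₁ = 0.501, p₀ = 0.103.
Under exogeneity alone the bounds on PN are max{0,(p₁−p₀)/p₁} ≤ PN ≤ min{1,(1−p₀)/p₁}.
  lower = (p₁ − p₀)/p₁ = 0.398 / 0.501 ≈ 0.7944
  upper = min{1, (1 − p₀)/p₁} = 0.897 / 0.501 ≈ 1.7904 → capped at 1

0.794 ≤ PN ≤ 1.000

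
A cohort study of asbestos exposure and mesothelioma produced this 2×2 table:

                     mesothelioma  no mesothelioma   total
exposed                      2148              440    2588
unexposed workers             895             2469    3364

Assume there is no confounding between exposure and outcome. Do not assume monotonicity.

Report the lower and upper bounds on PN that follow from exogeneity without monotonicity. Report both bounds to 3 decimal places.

0.679 ≤ PN ≤ 0.884

p₁ = P(outcome | exposed) = 2148/2588 = 0.82998
p₀ = P(outcome | unexposed) = 895/3364 = 0.26605
Under exogeneity alone the bounds on PN are max{0,(p₁−p₀)/p₁} ≤ PN ≤ min{1,(1−p₀)/p₁}.
  lower = (p₁ − p₀)/p₁ = 0.56393 / 0.82998 ≈ 0.6794
  upper = min{1, (1 − p₀)/p₁} = 0.73395 / 0.82998 ≈ 0.8843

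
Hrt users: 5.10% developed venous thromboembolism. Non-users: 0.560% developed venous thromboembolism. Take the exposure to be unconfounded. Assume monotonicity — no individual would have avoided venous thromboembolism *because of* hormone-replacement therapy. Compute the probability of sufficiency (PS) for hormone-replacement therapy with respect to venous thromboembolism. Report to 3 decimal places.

PS ≈ 0.046

p₁ = 0.051, p₀ = 0.0056.
Under exogeneity and monotonicity, PS = (p₁ − p₀) / (1 − p₀).
PS = (0.051 − 0.0056) / (1 − 0.0056) = 0.0454 / 0.9944 ≈ 0.0457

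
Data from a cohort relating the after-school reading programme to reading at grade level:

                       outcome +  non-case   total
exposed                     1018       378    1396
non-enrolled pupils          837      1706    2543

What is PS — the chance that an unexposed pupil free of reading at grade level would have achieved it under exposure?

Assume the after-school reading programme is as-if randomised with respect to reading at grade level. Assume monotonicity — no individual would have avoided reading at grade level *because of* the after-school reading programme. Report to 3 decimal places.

p₁ = P(outcome | exposed) = 1018/1396 = 0.72923
p₀ = P(outcome | unexposed) = 837/2543 = 0.32914
Under exogeneity and monotonicity, PS = (p₁ − p₀)/(1 − p₀).
PS = (0.72923 − 0.32914) / 0.67086 ≈ 0.5964

PS ≈ 0.596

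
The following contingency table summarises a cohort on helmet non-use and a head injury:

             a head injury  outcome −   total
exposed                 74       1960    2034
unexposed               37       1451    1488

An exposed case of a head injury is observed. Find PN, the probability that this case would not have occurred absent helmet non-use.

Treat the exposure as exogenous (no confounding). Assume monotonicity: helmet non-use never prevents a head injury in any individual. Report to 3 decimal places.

p₁ = P(outcome | exposed) = 74/2034 = 0.036382
p₀ = P(outcome | unexposed) = 37/1488 = 0.024866
Under exogeneity and monotonicity, PN = (p₁ − p₀)/p₁.
PN = (0.036382 − 0.024866) / 0.036382 ≈ 0.3165

PN ≈ 0.317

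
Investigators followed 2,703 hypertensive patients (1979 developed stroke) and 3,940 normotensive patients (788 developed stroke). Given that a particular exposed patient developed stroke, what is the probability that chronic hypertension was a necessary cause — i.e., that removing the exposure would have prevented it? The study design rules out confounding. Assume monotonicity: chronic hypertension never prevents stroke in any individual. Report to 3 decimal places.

p₁ = P(outcome | exposed) = 1979/2703 = 0.73215
p₀ = P(outcome | unexposed) = 788/3940 = 0.2
Under exogeneity and monotonicity, PN = (p₁ − p₀) / p₁.
PN = (0.73215 − 0.2) / 0.73215 = 0.53215 / 0.73215 ≈ 0.7268

PN ≈ 0.727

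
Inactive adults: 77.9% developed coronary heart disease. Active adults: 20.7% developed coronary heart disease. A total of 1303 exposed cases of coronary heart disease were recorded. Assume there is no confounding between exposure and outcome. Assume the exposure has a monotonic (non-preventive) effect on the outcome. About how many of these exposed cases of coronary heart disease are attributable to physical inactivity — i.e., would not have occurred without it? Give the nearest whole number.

about 957 cases

p₁ = 0.779, p₀ = 0.207.
PN = (p₁ − p₀)/p₁ = (0.779 − 0.207) / 0.779 ≈ 0.73427.
Attributable cases ≈ PN × (exposed cases) = 0.73427 × 1303 ≈ 956.76.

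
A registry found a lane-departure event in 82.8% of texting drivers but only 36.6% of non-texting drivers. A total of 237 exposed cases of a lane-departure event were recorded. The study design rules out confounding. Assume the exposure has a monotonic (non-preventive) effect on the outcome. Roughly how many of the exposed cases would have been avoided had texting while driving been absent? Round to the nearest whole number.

p₁ = 0.828, p₀ = 0.366.
PN = (p₁ − p₀)/p₁ = (0.828 − 0.366) / 0.828 ≈ 0.55797.
Attributable cases ≈ PN × (exposed cases) = 0.55797 × 237 ≈ 132.24.

about 132 cases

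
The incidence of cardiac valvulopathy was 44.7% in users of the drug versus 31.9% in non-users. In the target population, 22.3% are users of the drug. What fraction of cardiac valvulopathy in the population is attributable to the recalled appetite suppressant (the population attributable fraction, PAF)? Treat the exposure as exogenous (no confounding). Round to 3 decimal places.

PAF ≈ 0.082

p₁ = 0.447, p₀ = 0.319.
Overall risk P(Y=1) = π·p₁ + (1−π)·p₀ = 0.223×0.447 + 0.777×0.319 = 0.34754.
Under exogeneity, PAF = [P(Y=1) − p₀] / P(Y=1).
PAF = (0.34754 − 0.319) / 0.34754 ≈ 0.0821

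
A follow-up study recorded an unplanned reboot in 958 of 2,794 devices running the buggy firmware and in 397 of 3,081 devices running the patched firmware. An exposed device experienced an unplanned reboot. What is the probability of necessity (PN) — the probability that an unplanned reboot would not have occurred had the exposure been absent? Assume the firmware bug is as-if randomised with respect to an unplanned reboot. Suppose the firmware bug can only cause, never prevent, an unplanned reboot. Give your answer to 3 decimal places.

p₁ = P(outcome | exposed) = 958/2794 = 0.34288
p₀ = P(outcome | unexposed) = 397/3081 = 0.12885
Under exogeneity and monotonicity, PN = (p₁ − p₀) / p₁.
PN = (0.34288 − 0.12885) / 0.34288 = 0.21402 / 0.34288 ≈ 0.6242

PN ≈ 0.624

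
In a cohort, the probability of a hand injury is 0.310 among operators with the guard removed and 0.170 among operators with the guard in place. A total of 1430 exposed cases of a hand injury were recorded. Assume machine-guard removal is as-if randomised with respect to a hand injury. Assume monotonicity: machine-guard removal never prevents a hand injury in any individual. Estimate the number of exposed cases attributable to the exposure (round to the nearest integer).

about 646 cases

Let p₁ = 0.31, p₀ = 0.17.
PN = (p₁ − p₀)/p₁ = (0.31 − 0.17) / 0.31 ≈ 0.45161.
Attributable cases ≈ PN × (exposed cases) = 0.45161 × 1430 ≈ 645.81.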